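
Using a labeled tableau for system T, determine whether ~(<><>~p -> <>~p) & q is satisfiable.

Yes, satisfiable

1. ~(<><>~p -> <>~p) & q, w0
2. ~(<><>~p -> <>~p), w0   [&-rule on 1]
3. q, w0   [&-rule on 1]
4. <><>~p, w0   [~->-rule on 2]
5. ~<>~p, w0   [~->-rule on 2]
6. p, w0   [~<>-rule on 5 via w0Rw0]
7. <>~p, w1   [<>-rule on 4: fresh world w1, w0Rw1]
8. p, w1   [~<>-rule on 5 via w0Rw1]
9. ~p, w2   [<>-rule on 7: fresh world w2, w1Rw2]
Accessibility: w0Rw0, w0Rw1, w1Rw1, w1Rw2, w2Rw2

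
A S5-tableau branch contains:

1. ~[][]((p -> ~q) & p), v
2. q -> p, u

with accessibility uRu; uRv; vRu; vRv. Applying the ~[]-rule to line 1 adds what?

a fresh world w with vRw, and ~[]((p -> ~q) & p) at w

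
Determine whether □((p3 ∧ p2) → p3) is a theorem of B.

Valid

Tableau for the negation ¬□((p3 ∧ p2) → p3):
1. ¬□((p3 ∧ p2) → p3), w0
2. ¬((p3 ∧ p2) → p3), w1
3. p3 ∧ p2, w1
4. ¬p3, w1
5. p3, w1
6. p2, w1
Accessibility: w0Rw0, w0Rw1, w1Rw0, w1Rw1
Branch closes: p3 and ¬p3 both at w1.
Every branch of the negation's tableau closes; the branch above is one of them.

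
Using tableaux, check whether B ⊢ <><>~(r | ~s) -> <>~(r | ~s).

Tableau for the negation ~(<><>~(r | ~s) -> <>~(r | ~s)):
1. ~(<><>~(r | ~s) -> <>~(r | ~s)), 0
2. <><>~(r | ~s), 0
3. ~<>~(r | ~s), 0
4. r | ~s, 0
5. ~s, 0
6. <>~(r | ~s), 1
7. r | ~s, 1
8. ~s, 1
9. ~(r | ~s), 2
10. ~r, 2
11. s, 2
Accessibility: 0R0, 0R1, 1R0, 1R1, 1R2, 2R1, 2R2
The negation has an open branch (countermodel exists).

Invalid (countermodel exists)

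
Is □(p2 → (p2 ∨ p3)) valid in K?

Tableau for the negation ¬□(p2 → (p2 ∨ p3)):
1. ¬□(p2 → (p2 ∨ p3)), w0
2. ¬(p2 → (p2 ∨ p3)), w1   [¬□-rule on 1: fresh world w1, w0Rw1]
3. p2, w1   [¬→-rule on 2]
4. ¬(p2 ∨ p3), w1   [¬→-rule on 2]
5. ¬p2, w1   [¬∨-rule on 4]
6. ¬p3, w1   [¬∨-rule on 4]
Accessibility: w0Rw1
Branch closes: p2 and ¬p2 both at w1.
All branches of the negation close; one closing branch shown above.

Valid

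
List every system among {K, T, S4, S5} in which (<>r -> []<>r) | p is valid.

S5

S5-tableau for the negation ~((<>r -> []<>r) | p):
1. ~((<>r -> []<>r) | p), 0
2. ~(<>r -> []<>r), 0
3. ~p, 0
4. <>r, 0
5. ~[]<>r, 0
6. r, 1
7. ~<>r, 2
8. ~r, 0
9. ~r, 1
Accessibility: 0R0, 0R1, 0R2, 1R0, 1R1, 1R2, 2R0, 2R1, 2R2
Branch closes: r and ~r both at 1.
Every branch closes (one shown): valid in S5.
S4-tableau for the negation ~((<>r -> []<>r) | p):
1. ~((<>r -> []<>r) | p), 0
2. ~(<>r -> []<>r), 0
3. ~p, 0
4. <>r, 0
5. ~[]<>r, 0
6. r, 1
7. ~<>r, 2
8. ~r, 2
Accessibility: 0R0, 0R1, 0R2, 1R1, 2R2
Complete open branch: countermodel on an S4-frame, so not valid in S4, nor in K, T (the same frame is also a K-frame and a T-frame).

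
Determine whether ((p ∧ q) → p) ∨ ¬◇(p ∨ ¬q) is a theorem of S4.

Yes, valid

Tableau for the negation ¬(((p ∧ q) → p) ∨ ¬◇(p ∨ ¬q)):
1. ¬(((p ∧ q) → p) ∨ ¬◇(p ∨ ¬q)), 0
2. ¬((p ∧ q) → p), 0   [¬∨-rule on 1]
3. ◇(p ∨ ¬q), 0   [¬∨-rule on 1]
4. p ∧ q, 0   [¬→-rule on 2]
5. ¬p, 0   [¬→-rule on 2]
6. p, 0   [∧-rule on 4]
7. q, 0   [∧-rule on 4]
Accessibility: 0R0
Branch closes: p and ¬p both at 0.
All branches of the negation close; one closing branch shown above.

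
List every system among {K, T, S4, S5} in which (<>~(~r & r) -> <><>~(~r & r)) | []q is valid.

T, S4, S5

T-tableau for the negation ~((<>~(~r & r) -> <><>~(~r & r)) | []q):
1. ~((<>~(~r & r) -> <><>~(~r & r)) | []q), u
2. ~(<>~(~r & r) -> <><>~(~r & r)), u   [~|-rule on 1]
3. ~[]q, u   [~|-rule on 1]
4. <>~(~r & r), u   [~->-rule on 2]
5. ~<><>~(~r & r), u   [~->-rule on 2]
6. ~<>~(~r & r), u   [~<>-rule on 5 via uRu]
7. ~r & r, u   [~<>-rule on 6 via uRu]
8. ~r, u   [&-rule on 7]
9. r, u   [&-rule on 7]
Accessibility: uRu
Branch closes: r and ~r both at u.
Every branch closes (one shown): valid in T, hence also in S4, S5 (every theorem of T is a theorem of S4 and S5).
K-tableau for the negation ~((<>~(~r & r) -> <><>~(~r & r)) | []q):
1. ~((<>~(~r & r) -> <><>~(~r & r)) | []q), u
2. ~(<>~(~r & r) -> <><>~(~r & r)), u   [~|-rule on 1]
3. ~[]q, u   [~|-rule on 1]
4. <>~(~r & r), u   [~->-rule on 2]
5. ~<><>~(~r & r), u   [~->-rule on 2]
6. ~q, v   [~[]-rule on 3: fresh world v, uRv]
7. ~<>~(~r & r), v   [~<>-rule on 5 via uRv]
8. ~(~r & r), w   [<>-rule on 4: fresh world w, uRw]
9. ~<>~(~r & r), w   [~<>-rule on 5 via uRw]
10. ~r, w   [~&-rule on 8 (branches; this branch)]
Accessibility: uRv, uRw
Complete open branch: countermodel on a K-frame, so not valid in K.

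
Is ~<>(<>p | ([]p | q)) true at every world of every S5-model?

Not valid

Tableau for the negation <>(<>p | ([]p | q)):
1. <>(<>p | ([]p | q)), u
2. <>p | ([]p | q), v
3. []p | q, v
4. q, v
Accessibility: uRu, uRv, vRu, vRv
The negation has an open branch (countermodel exists).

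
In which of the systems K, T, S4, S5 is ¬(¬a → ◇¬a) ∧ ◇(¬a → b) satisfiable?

K

K-tableau for the formula:
1. ¬(¬a → ◇¬a) ∧ ◇(¬a → b), u
2. ¬(¬a → ◇¬a), u   [∧-rule on 1]
3. ◇(¬a → b), u   [∧-rule on 1]
4. ¬a, u   [¬→-rule on 2]
5. ¬◇¬a, u   [¬→-rule on 2]
6. ¬a → b, v   [◇-rule on 3: fresh world v, uRv]
7. a, v   [¬◇-rule on 5 via uRv]
8. b, v   [→-rule on 6 (branches; this branch)]
Accessibility: uRv
Complete open branch: satisfiable in K.
T-tableau for the formula:
1. ¬(¬a → ◇¬a) ∧ ◇(¬a → b), u
2. ¬(¬a → ◇¬a), u   [∧-rule on 1]
3. ◇(¬a → b), u   [∧-rule on 1]
4. ¬a, u   [¬→-rule on 2]
5. ¬◇¬a, u   [¬→-rule on 2]
6. a, u   [¬◇-rule on 5 via uRu]
Accessibility: uRu
Branch closes: a and ¬a both at u.
Every branch closes (one shown): unsatisfiable in T, hence also in S4, S5 (every S4/S5-frame is a T-frame).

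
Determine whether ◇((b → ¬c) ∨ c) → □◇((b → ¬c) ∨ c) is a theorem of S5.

Tableau for the negation ¬(◇((b → ¬c) ∨ c) → □◇((b → ¬c) ∨ c)):
1. ¬(◇((b → ¬c) ∨ c) → □◇((b → ¬c) ∨ c)), w0
2. ◇((b → ¬c) ∨ c), w0
3. ¬□◇((b → ¬c) ∨ c), w0
4. (b → ¬c) ∨ c, w1
5. b → ¬c, w1
6. ¬c, w1
7. ¬◇((b → ¬c) ∨ c), w2
8. ¬((b → ¬c) ∨ c), w0
9. ¬(b → ¬c), w0
10. ¬c, w0
11. b, w0
12. c, w0
Accessibility: w0Rw0, w0Rw1, w0Rw2, w1Rw0, w1Rw1, w1Rw2, w2Rw0, w2Rw1, w2Rw2
Branch closes: c and ¬c both at w0.
Every branch of the negation's tableau closes; the branch above is one of them.

Valid in S5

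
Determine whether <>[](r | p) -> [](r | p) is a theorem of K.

Tableau for the negation ~(<>[](r | p) -> [](r | p)):
1. ~(<>[](r | p) -> [](r | p)), 0
2. <>[](r | p), 0
3. ~[](r | p), 0
4. [](r | p), 1
5. ~(r | p), 2
6. ~r, 2
7. ~p, 2
Accessibility: 0R1, 0R2
The negation has an open branch (countermodel exists).

Not valid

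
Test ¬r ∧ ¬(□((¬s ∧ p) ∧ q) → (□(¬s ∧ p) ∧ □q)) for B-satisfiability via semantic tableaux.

No, unsatisfiable

1. ¬r ∧ ¬(□((¬s ∧ p) ∧ q) → (□(¬s ∧ p) ∧ □q)), w0
2. ¬r, w0
3. ¬(□((¬s ∧ p) ∧ q) → (□(¬s ∧ p) ∧ □q)), w0
4. □((¬s ∧ p) ∧ q), w0
5. ¬(□(¬s ∧ p) ∧ □q), w0
6. (¬s ∧ p) ∧ q, w0
7. ¬s ∧ p, w0
8. q, w0
9. ¬s, w0
10. p, w0
11. ¬□(¬s ∧ p), w0
12. ¬(¬s ∧ p), w1
13. (¬s ∧ p) ∧ q, w1
14. ¬s ∧ p, w1
15. q, w1
16. ¬s, w1
17. p, w1
18. ¬p, w1
Accessibility: w0Rw0, w0Rw1, w1Rw0, w1Rw1
Branch closes: p and ¬p both at w1.
(One branch shown.) All branches close.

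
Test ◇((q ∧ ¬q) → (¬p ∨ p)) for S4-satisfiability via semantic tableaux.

1. ◇((q ∧ ¬q) → (¬p ∨ p)), u
2. (q ∧ ¬q) → (¬p ∨ p), v
3. ¬p ∨ p, v
4. p, v
Accessibility: uRu, uRv, vRv

Satisfiable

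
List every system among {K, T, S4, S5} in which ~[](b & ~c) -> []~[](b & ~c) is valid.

S4-tableau for the negation ~(~[](b & ~c) -> []~[](b & ~c)):
1. ~(~[](b & ~c) -> []~[](b & ~c)), 0
2. ~[](b & ~c), 0
3. ~[]~[](b & ~c), 0
4. ~(b & ~c), 1
5. c, 1
6. [](b & ~c), 2
7. b & ~c, 2
8. b, 2
9. ~c, 2
Accessibility: 0R0, 0R1, 0R2, 1R1, 2R2
Complete open branch: countermodel on an S4-frame, so not valid in S4, nor in K, T (the same frame is also a K-frame and a T-frame).
S5-tableau for the negation ~(~[](b & ~c) -> []~[](b & ~c)):
1. ~(~[](b & ~c) -> []~[](b & ~c)), 0
2. ~[](b & ~c), 0
3. ~[]~[](b & ~c), 0
4. ~(b & ~c), 1
5. c, 1
6. [](b & ~c), 2
7. b & ~c, 0
8. b, 0
9. ~c, 0
10. b & ~c, 1
11. b, 1
12. ~c, 1
Accessibility: 0R0, 0R1, 0R2, 1R0, 1R1, 1R2, 2R0, 2R1, 2R2
Branch closes: c and ~c both at 1.
Every branch closes (one shown): valid in S5.

S5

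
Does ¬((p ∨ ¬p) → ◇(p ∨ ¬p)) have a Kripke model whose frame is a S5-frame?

Unsatisfiable

1. ¬((p ∨ ¬p) → ◇(p ∨ ¬p)), u
2. p ∨ ¬p, u
3. ¬◇(p ∨ ¬p), u
4. ¬(p ∨ ¬p), u
5. ¬p, u
6. p, u
Accessibility: uRu
Branch closes: p and ¬p both at u.
All branches of the tableau close; one closing branch shown above.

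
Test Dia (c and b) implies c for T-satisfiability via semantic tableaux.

1. Dia (c and b) implies c, w0
2. c, w0
Accessibility: w0Rw0

Yes, satisfiable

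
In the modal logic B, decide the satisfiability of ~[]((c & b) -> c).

No, unsatisfiable

1. ~[]((c & b) -> c), 0
2. ~((c & b) -> c), 1
3. c & b, 1
4. ~c, 1
5. c, 1
6. b, 1
Accessibility: 0R0, 0R1, 1R0, 1R1
Branch closes: c and ~c both at 1.
All branches of the tableau close; one closing branch shown above.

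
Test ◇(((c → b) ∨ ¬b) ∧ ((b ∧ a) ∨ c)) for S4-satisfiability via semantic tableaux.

Satisfiable (open branch found)

1. ◇(((c → b) ∨ ¬b) ∧ ((b ∧ a) ∨ c)), 0
2. ((c → b) ∨ ¬b) ∧ ((b ∧ a) ∨ c), 1
3. (c → b) ∨ ¬b, 1
4. (b ∧ a) ∨ c, 1
5. ¬b, 1
6. c, 1
Accessibility: 0R0, 0R1, 1R1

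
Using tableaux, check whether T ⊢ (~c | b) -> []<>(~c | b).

Tableau for the negation ~((~c | b) -> []<>(~c | b)):
1. ~((~c | b) -> []<>(~c | b)), 0
2. ~c | b, 0
3. ~[]<>(~c | b), 0
4. b, 0
5. ~<>(~c | b), 1
6. ~(~c | b), 1
7. c, 1
8. ~b, 1
Accessibility: 0R0, 0R1, 1R1
The negation has an open branch (countermodel exists).

Invalid (countermodel exists)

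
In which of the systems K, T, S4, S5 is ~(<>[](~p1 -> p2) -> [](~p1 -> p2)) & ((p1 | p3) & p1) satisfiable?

S4-tableau for the formula:
1. ~(<>[](~p1 -> p2) -> [](~p1 -> p2)) & ((p1 | p3) & p1), u
2. ~(<>[](~p1 -> p2) -> [](~p1 -> p2)), u
3. (p1 | p3) & p1, u
4. <>[](~p1 -> p2), u
5. ~[](~p1 -> p2), u
6. p1 | p3, u
7. p1, u
8. p3, u
9. [](~p1 -> p2), v
10. ~p1 -> p2, v
11. p2, v
12. ~(~p1 -> p2), w
13. ~p1, w
14. ~p2, w
Accessibility: uRu, uRv, uRw, vRv, wRw
Complete open branch: satisfiable in S4, hence also in K, T (this S4-model is also a K-model and a T-model).
S5-tableau for the formula:
1. ~(<>[](~p1 -> p2) -> [](~p1 -> p2)) & ((p1 | p3) & p1), u
2. ~(<>[](~p1 -> p2) -> [](~p1 -> p2)), u
3. (p1 | p3) & p1, u
4. <>[](~p1 -> p2), u
5. ~[](~p1 -> p2), u
6. p1 | p3, u
7. p1, u
8. p3, u
9. [](~p1 -> p2), v
10. ~p1 -> p2, u
11. ~p1 -> p2, v
12. p2, u
13. p2, v
14. ~(~p1 -> p2), w
15. ~p1, w
16. ~p2, w
17. ~p1 -> p2, w
18. p2, w
Accessibility: uRu, uRv, uRw, vRu, vRv, vRw, wRu, wRv, wRw
Branch closes: p2 and ~p2 both at w.
Every branch closes (one shown): unsatisfiable in S5.

K, T, S4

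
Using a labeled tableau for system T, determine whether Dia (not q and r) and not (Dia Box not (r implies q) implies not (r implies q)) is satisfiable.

Satisfiable

1. Dia (not q and r) and not (Dia Box not (r implies q) implies not (r implies q)), 0
2. Dia (not q and r), 0   [and-rule on 1]
3. not (Dia Box not (r implies q) implies not (r implies q)), 0   [and-rule on 1]
4. Dia Box not (r implies q), 0   [neg-implies-rule on 3]
5. r implies q, 0   [neg-implies-rule on 3]
6. q, 0   [implies-rule on 5 (branches; this branch)]
7. not q and r, 1   [Dia-rule on 2: fresh world 1, 0R1]
8. not q, 1   [and-rule on 7]
9. r, 1   [and-rule on 7]
10. Box not (r implies q), 2   [Dia-rule on 4: fresh world 2, 0R2]
11. not (r implies q), 2   [Box-rule on 10 via 2R2]
12. r, 2   [neg-implies-rule on 11]
13. not q, 2   [neg-implies-rule on 11]
Accessibility: 0R0, 0R1, 0R2, 1R1, 2R2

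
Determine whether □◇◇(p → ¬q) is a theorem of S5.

Tableau for the negation ¬□◇◇(p → ¬q):
1. ¬□◇◇(p → ¬q), u
2. ¬◇◇(p → ¬q), v
3. ¬◇(p → ¬q), u
4. ¬◇(p → ¬q), v
5. ¬(p → ¬q), u
6. p, u
7. q, u
8. ¬(p → ¬q), v
9. p, v
10. q, v
Accessibility: uRu, uRv, vRu, vRv
The negation has an open branch (countermodel exists).

No, not valid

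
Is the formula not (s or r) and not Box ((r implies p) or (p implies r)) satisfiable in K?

1. not (s or r) and not Box ((r implies p) or (p implies r)), u
2. not (s or r), u   [and-rule on 1]
3. not Box ((r implies p) or (p implies r)), u   [and-rule on 1]
4. not s, u   [neg-or-rule on 2]
5. not r, u   [neg-or-rule on 2]
6. not ((r implies p) or (p implies r)), v   [neg-Box-rule on 3: fresh world v, uRv]
7. not (r implies p), v   [neg-or-rule on 6]
8. not (p implies r), v   [neg-or-rule on 6]
9. r, v   [neg-implies-rule on 7]
10. not p, v   [neg-implies-rule on 7]
11. p, v   [neg-implies-rule on 8]
12. not r, v   [neg-implies-rule on 8]
Accessibility: uRv
Branch closes: p and not p both at v.
Every branch closes; the branch above is one of them.

No, unsatisfiable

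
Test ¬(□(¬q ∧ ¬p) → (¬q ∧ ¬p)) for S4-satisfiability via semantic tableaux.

1. ¬(□(¬q ∧ ¬p) → (¬q ∧ ¬p)), 0
2. □(¬q ∧ ¬p), 0
3. ¬(¬q ∧ ¬p), 0
4. ¬q ∧ ¬p, 0
5. ¬q, 0
6. ¬p, 0
7. p, 0
Accessibility: 0R0
Branch closes: p and ¬p both at 0.
(One branch shown.) All branches close.

Unsatisfiable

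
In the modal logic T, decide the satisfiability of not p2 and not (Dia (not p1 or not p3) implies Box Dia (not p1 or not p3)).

1. not p2 and not (Dia (not p1 or not p3) implies Box Dia (not p1 or not p3)), w0
2. not p2, w0   [and-rule on 1]
3. not (Dia (not p1 or not p3) implies Box Dia (not p1 or not p3)), w0   [and-rule on 1]
4. Dia (not p1 or not p3), w0   [neg-implies-rule on 3]
5. not Box Dia (not p1 or not p3), w0   [neg-implies-rule on 3]
6. not p1 or not p3, w1   [Dia-rule on 4: fresh world w1, w0Rw1]
7. not p3, w1   [or-rule on 6 (branches; this branch)]
8. not Dia (not p1 or not p3), w2   [neg-Box-rule on 5: fresh world w2, w0Rw2]
9. not (not p1 or not p3), w2   [neg-Dia-rule on 8 via w2Rw2]
10. p1, w2   [neg-or-rule on 9]
11. p3, w2   [neg-or-rule on 9]
Accessibility: w0Rw0, w0Rw1, w0Rw2, w1Rw1, w2Rw2

Satisfiable (open branch found)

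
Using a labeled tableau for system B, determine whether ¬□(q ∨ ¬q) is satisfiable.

Unsatisfiable (every branch closes)

1. ¬□(q ∨ ¬q), w0
2. ¬(q ∨ ¬q), w1
3. ¬q, w1
4. q, w1
Accessibility: w0Rw0, w0Rw1, w1Rw0, w1Rw1
Branch closes: q and ¬q both at w1.
Every branch closes; the branch above is one of them.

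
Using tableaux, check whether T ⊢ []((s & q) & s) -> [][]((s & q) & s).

Invalid (countermodel exists)

Tableau for the negation ~([]((s & q) & s) -> [][]((s & q) & s)):
1. ~([]((s & q) & s) -> [][]((s & q) & s)), 0
2. []((s & q) & s), 0
3. ~[][]((s & q) & s), 0
4. (s & q) & s, 0
5. s & q, 0
6. s, 0
7. q, 0
8. ~[]((s & q) & s), 1
9. (s & q) & s, 1
10. s & q, 1
11. s, 1
12. q, 1
13. ~((s & q) & s), 2
14. ~s, 2
Accessibility: 0R0, 0R1, 1R1, 1R2, 2R2
The negation has an open branch (countermodel exists).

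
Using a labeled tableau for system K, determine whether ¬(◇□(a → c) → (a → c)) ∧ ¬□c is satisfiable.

Satisfiable

1. ¬(◇□(a → c) → (a → c)) ∧ ¬□c, w0
2. ¬(◇□(a → c) → (a → c)), w0
3. ¬□c, w0
4. ◇□(a → c), w0
5. ¬(a → c), w0
6. a, w0
7. ¬c, w0
8. ¬c, w1
9. □(a → c), w2
Accessibility: w0Rw1, w0Rw2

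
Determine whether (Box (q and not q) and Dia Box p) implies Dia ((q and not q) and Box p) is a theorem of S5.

Tableau for the negation not ((Box (q and not q) and Dia Box p) implies Dia ((q and not q) and Box p)):
1. not ((Box (q and not q) and Dia Box p) implies Dia ((q and not q) and Box p)), w0
2. Box (q and not q) and Dia Box p, w0   [neg-implies-rule on 1]
3. not Dia ((q and not q) and Box p), w0   [neg-implies-rule on 1]
4. Box (q and not q), w0   [and-rule on 2]
5. Dia Box p, w0   [and-rule on 2]
6. not ((q and not q) and Box p), w0   [neg-Dia-rule on 3 via w0Rw0]
7. q and not q, w0   [Box-rule on 4 via w0Rw0]
8. q, w0   [and-rule on 7]
9. not q, w0   [and-rule on 7]
Accessibility: w0Rw0
Branch closes: q and not q both at w0.
All branches of the negation close; one closing branch shown above.

Valid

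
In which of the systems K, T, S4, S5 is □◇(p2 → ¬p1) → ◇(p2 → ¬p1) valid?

K-tableau for the negation ¬(□◇(p2 → ¬p1) → ◇(p2 → ¬p1)):
1. ¬(□◇(p2 → ¬p1) → ◇(p2 → ¬p1)), 0
2. □◇(p2 → ¬p1), 0
3. ¬◇(p2 → ¬p1), 0
Complete open branch: countermodel on a K-frame, so not valid in K.
T-tableau for the negation ¬(□◇(p2 → ¬p1) → ◇(p2 → ¬p1)):
1. ¬(□◇(p2 → ¬p1) → ◇(p2 → ¬p1)), 0
2. □◇(p2 → ¬p1), 0
3. ¬◇(p2 → ¬p1), 0
4. ◇(p2 → ¬p1), 0
5. ¬(p2 → ¬p1), 0
6. p2, 0
7. p1, 0
8. p2 → ¬p1, 1
9. ◇(p2 → ¬p1), 1
10. ¬(p2 → ¬p1), 1
11. p2, 1
12. p1, 1
13. ¬p1, 1
Accessibility: 0R0, 0R1, 1R1
Branch closes: p1 and ¬p1 both at 1.
Every branch closes (one shown): valid in T, hence also in S4, S5 (every theorem of T is a theorem of S4 and S5).

T, S4, S5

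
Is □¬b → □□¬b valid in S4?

Valid in S4

Tableau for the negation ¬(□¬b → □□¬b):
1. ¬(□¬b → □□¬b), 0
2. □¬b, 0   [¬→-rule on 1]
3. ¬□□¬b, 0   [¬→-rule on 1]
4. ¬b, 0   [□-rule on 2 via 0R0]
5. ¬□¬b, 1   [¬□-rule on 3: fresh world 1, 0R1]
6. ¬b, 1   [□-rule on 2 via 0R1]
7. b, 2   [¬□-rule on 5: fresh world 2, 1R2]
8. ¬b, 2   [□-rule on 2 via 0R2]
Accessibility: 0R0, 0R1, 0R2, 1R1, 1R2, 2R2
Branch closes: b and ¬b both at 2.
All branches of the negation close; one closing branch shown above.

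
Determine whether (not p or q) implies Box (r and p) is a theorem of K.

Tableau for the negation not ((not p or q) implies Box (r and p)):
1. not ((not p or q) implies Box (r and p)), w0
2. not p or q, w0   [neg-implies-rule on 1]
3. not Box (r and p), w0   [neg-implies-rule on 1]
4. q, w0   [or-rule on 2 (branches; this branch)]
5. not (r and p), w1   [neg-Box-rule on 3: fresh world w1, w0Rw1]
6. not p, w1   [neg-and-rule on 5 (branches; this branch)]
Accessibility: w0Rw1
The negation has an open branch (countermodel exists).

Not valid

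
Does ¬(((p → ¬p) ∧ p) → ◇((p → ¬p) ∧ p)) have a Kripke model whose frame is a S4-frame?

1. ¬(((p → ¬p) ∧ p) → ◇((p → ¬p) ∧ p)), u
2. (p → ¬p) ∧ p, u   [¬→-rule on 1]
3. ¬◇((p → ¬p) ∧ p), u   [¬→-rule on 1]
4. p → ¬p, u   [∧-rule on 2]
5. p, u   [∧-rule on 2]
6. ¬((p → ¬p) ∧ p), u   [¬◇-rule on 3 via uRu]
7. ¬p, u   [→-rule on 4 (branches; this branch)]
Accessibility: uRu
Branch closes: p and ¬p both at u.
(One branch shown.) All branches close.

Unsatisfiable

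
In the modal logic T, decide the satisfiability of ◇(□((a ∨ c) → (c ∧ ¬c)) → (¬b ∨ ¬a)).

1. ◇(□((a ∨ c) → (c ∧ ¬c)) → (¬b ∨ ¬a)), w0
2. □((a ∨ c) → (c ∧ ¬c)) → (¬b ∨ ¬a), w1
3. ¬b ∨ ¬a, w1
4. ¬a, w1
Accessibility: w0Rw0, w0Rw1, w1Rw1

Yes, satisfiable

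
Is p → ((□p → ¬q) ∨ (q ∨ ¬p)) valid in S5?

Tableau for the negation ¬(p → ((□p → ¬q) ∨ (q ∨ ¬p))):
1. ¬(p → ((□p → ¬q) ∨ (q ∨ ¬p))), w0
2. p, w0
3. ¬((□p → ¬q) ∨ (q ∨ ¬p)), w0
4. ¬(□p → ¬q), w0
5. ¬(q ∨ ¬p), w0
6. □p, w0
7. q, w0
8. ¬q, w0
Accessibility: w0Rw0
Branch closes: q and ¬q both at w0.
Every branch of the negation's tableau closes; the branch above is one of them.

Valid in S5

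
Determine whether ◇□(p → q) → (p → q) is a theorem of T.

No, not valid

Tableau for the negation ¬(◇□(p → q) → (p → q)):
1. ¬(◇□(p → q) → (p → q)), w0
2. ◇□(p → q), w0   [¬→-rule on 1]
3. ¬(p → q), w0   [¬→-rule on 1]
4. p, w0   [¬→-rule on 3]
5. ¬q, w0   [¬→-rule on 3]
6. □(p → q), w1   [◇-rule on 2: fresh world w1, w0Rw1]
7. p → q, w1   [□-rule on 6 via w1Rw1]
8. q, w1   [→-rule on 7 (branches; this branch)]
Accessibility: w0Rw0, w0Rw1, w1Rw1
The negation has an open branch (countermodel exists).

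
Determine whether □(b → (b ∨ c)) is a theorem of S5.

Tableau for the negation ¬□(b → (b ∨ c)):
1. ¬□(b → (b ∨ c)), 0
2. ¬(b → (b ∨ c)), 1
3. b, 1
4. ¬(b ∨ c), 1
5. ¬b, 1
6. ¬c, 1
Accessibility: 0R0, 0R1, 1R0, 1R1
Branch closes: b and ¬b both at 1.
Every branch of the negation's tableau closes; the branch above is one of them.

Valid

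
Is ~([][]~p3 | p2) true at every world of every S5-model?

Invalid (countermodel exists)

Tableau for the negation [][]~p3 | p2:
1. [][]~p3 | p2, u
2. p2, u
Accessibility: uRu
The negation has an open branch (countermodel exists).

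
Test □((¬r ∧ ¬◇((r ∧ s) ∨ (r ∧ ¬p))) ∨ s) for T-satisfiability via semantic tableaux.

Satisfiable (open branch found)

1. □((¬r ∧ ¬◇((r ∧ s) ∨ (r ∧ ¬p))) ∨ s), u
2. (¬r ∧ ¬◇((r ∧ s) ∨ (r ∧ ¬p))) ∨ s, u
3. s, u
Accessibility: uRu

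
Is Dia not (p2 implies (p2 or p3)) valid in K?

Invalid (countermodel exists)

Tableau for the negation not Dia not (p2 implies (p2 or p3)):
1. not Dia not (p2 implies (p2 or p3)), u
The negation has an open branch (countermodel exists).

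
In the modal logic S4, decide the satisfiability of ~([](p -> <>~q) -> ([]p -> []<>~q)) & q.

Unsatisfiable (every branch closes)

1. ~([](p -> <>~q) -> ([]p -> []<>~q)) & q, 0
2. ~([](p -> <>~q) -> ([]p -> []<>~q)), 0   [&-rule on 1]
3. q, 0   [&-rule on 1]
4. [](p -> <>~q), 0   [~->-rule on 2]
5. ~([]p -> []<>~q), 0   [~->-rule on 2]
6. []p, 0   [~->-rule on 5]
7. ~[]<>~q, 0   [~->-rule on 5]
8. p -> <>~q, 0   [[]-rule on 4 via 0R0]
9. p, 0   [[]-rule on 6 via 0R0]
10. <>~q, 0   [->-rule on 8 (branches; this branch)]
11. ~<>~q, 1   [~[]-rule on 7: fresh world 1, 0R1]
12. p -> <>~q, 1   [[]-rule on 4 via 0R1]
13. p, 1   [[]-rule on 6 via 0R1]
14. q, 1   [~<>-rule on 11 via 1R1]
15. <>~q, 1   [->-rule on 12 (branches; this branch)]
16. ~q, 2   [<>-rule on 10: fresh world 2, 0R2]
17. p -> <>~q, 2   [[]-rule on 4 via 0R2]
18. p, 2   [[]-rule on 6 via 0R2]
19. <>~q, 2   [->-rule on 17 (branches; this branch)]
20. ~q, 3   [<>-rule on 15: fresh world 3, 1R3]
21. p -> <>~q, 3   [[]-rule on 4 via 0R3]
22. p, 3   [[]-rule on 6 via 0R3]
23. q, 3   [~<>-rule on 11 via 1R3]
Accessibility: 0R0, 0R1, 0R2, 0R3, 1R1, 1R3, 2R2, 3R3
Branch closes: q and ~q both at 3.
All branches of the tableau close; one closing branch shown above.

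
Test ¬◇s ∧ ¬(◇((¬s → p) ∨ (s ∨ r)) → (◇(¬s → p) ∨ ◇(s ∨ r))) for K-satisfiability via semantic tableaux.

1. ¬◇s ∧ ¬(◇((¬s → p) ∨ (s ∨ r)) → (◇(¬s → p) ∨ ◇(s ∨ r))), 0
2. ¬◇s, 0
3. ¬(◇((¬s → p) ∨ (s ∨ r)) → (◇(¬s → p) ∨ ◇(s ∨ r))), 0
4. ◇((¬s → p) ∨ (s ∨ r)), 0
5. ¬(◇(¬s → p) ∨ ◇(s ∨ r)), 0
6. ¬◇(¬s → p), 0
7. ¬◇(s ∨ r), 0
8. (¬s → p) ∨ (s ∨ r), 1
9. ¬s, 1
10. ¬(¬s → p), 1
11. ¬p, 1
12. ¬(s ∨ r), 1
13. ¬r, 1
14. s ∨ r, 1
15. r, 1
Accessibility: 0R1
Branch closes: r and ¬r both at 1.
(One branch shown.) All branches close.

Unsatisfiable (every branch closes)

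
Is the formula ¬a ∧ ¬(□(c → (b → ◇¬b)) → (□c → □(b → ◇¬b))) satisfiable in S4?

Unsatisfiable

1. ¬a ∧ ¬(□(c → (b → ◇¬b)) → (□c → □(b → ◇¬b))), w0
2. ¬a, w0   [∧-rule on 1]
3. ¬(□(c → (b → ◇¬b)) → (□c → □(b → ◇¬b))), w0   [∧-rule on 1]
4. □(c → (b → ◇¬b)), w0   [¬→-rule on 3]
5. ¬(□c → □(b → ◇¬b)), w0   [¬→-rule on 3]
6. □c, w0   [¬→-rule on 5]
7. ¬□(b → ◇¬b), w0   [¬→-rule on 5]
8. c → (b → ◇¬b), w0   [□-rule on 4 via w0Rw0]
9. c, w0   [□-rule on 6 via w0Rw0]
10. b → ◇¬b, w0   [→-rule on 8 (branches; this branch)]
11. ◇¬b, w0   [→-rule on 10 (branches; this branch)]
12. ¬(b → ◇¬b), w1   [¬□-rule on 7: fresh world w1, w0Rw1]
13. b, w1   [¬→-rule on 12]
14. ¬◇¬b, w1   [¬→-rule on 12]
15. c → (b → ◇¬b), w1   [□-rule on 4 via w0Rw1]
16. c, w1   [□-rule on 6 via w0Rw1]
17. b → ◇¬b, w1   [→-rule on 15 (branches; this branch)]
18. ◇¬b, w1   [→-rule on 17 (branches; this branch)]
19. ¬b, w2   [◇-rule on 11: fresh world w2, w0Rw2]
20. c → (b → ◇¬b), w2   [□-rule on 4 via w0Rw2]
21. c, w2   [□-rule on 6 via w0Rw2]
22. b → ◇¬b, w2   [→-rule on 20 (branches; this branch)]
23. ◇¬b, w2   [→-rule on 22 (branches; this branch)]
24. ¬b, w3   [◇-rule on 18: fresh world w3, w1Rw3]
25. c → (b → ◇¬b), w3   [□-rule on 4 via w0Rw3]
26. c, w3   [□-rule on 6 via w0Rw3]
27. b, w3   [¬◇-rule on 14 via w1Rw3]
Accessibility: w0Rw0, w0Rw1, w0Rw2, w0Rw3, w1Rw1, w1Rw3, w2Rw2, w3Rw3
Branch closes: b and ¬b both at w3.
(One branch shown.) All branches close.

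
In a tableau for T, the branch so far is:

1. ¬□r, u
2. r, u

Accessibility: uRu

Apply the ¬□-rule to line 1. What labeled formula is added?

a fresh world v with uRv, and ¬r at v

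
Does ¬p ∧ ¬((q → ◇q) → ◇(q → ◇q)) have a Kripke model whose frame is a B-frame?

Unsatisfiable (every branch closes)

1. ¬p ∧ ¬((q → ◇q) → ◇(q → ◇q)), u
2. ¬p, u   [∧-rule on 1]
3. ¬((q → ◇q) → ◇(q → ◇q)), u   [∧-rule on 1]
4. q → ◇q, u   [¬→-rule on 3]
5. ¬◇(q → ◇q), u   [¬→-rule on 3]
6. ¬(q → ◇q), u   [¬◇-rule on 5 via uRu]
7. q, u   [¬→-rule on 6]
8. ¬◇q, u   [¬→-rule on 6]
9. ¬q, u   [¬◇-rule on 8 via uRu]
Accessibility: uRu
Branch closes: q and ¬q both at u.
All branches of the tableau close; one closing branch shown above.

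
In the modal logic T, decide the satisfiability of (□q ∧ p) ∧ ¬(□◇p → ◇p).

1. (□q ∧ p) ∧ ¬(□◇p → ◇p), w0
2. □q ∧ p, w0   [∧-rule on 1]
3. ¬(□◇p → ◇p), w0   [∧-rule on 1]
4. □q, w0   [∧-rule on 2]
5. p, w0   [∧-rule on 2]
6. □◇p, w0   [¬→-rule on 3]
7. ¬◇p, w0   [¬→-rule on 3]
8. q, w0   [□-rule on 4 via w0Rw0]
9. ◇p, w0   [□-rule on 6 via w0Rw0]
10. ¬p, w0   [¬◇-rule on 7 via w0Rw0]
Accessibility: w0Rw0
Branch closes: p and ¬p both at w0.
Every branch closes; the branch above is one of them.

Unsatisfiable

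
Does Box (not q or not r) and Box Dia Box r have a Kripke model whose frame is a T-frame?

Yes, satisfiable

1. Box (not q or not r) and Box Dia Box r, 0
2. Box (not q or not r), 0   [and-rule on 1]
3. Box Dia Box r, 0   [and-rule on 1]
4. not q or not r, 0   [Box-rule on 2 via 0R0]
5. Dia Box r, 0   [Box-rule on 3 via 0R0]
6. not r, 0   [or-rule on 4 (branches; this branch)]
7. Box r, 1   [Dia-rule on 5: fresh world 1, 0R1]
8. not q or not r, 1   [Box-rule on 2 via 0R1]
9. Dia Box r, 1   [Box-rule on 3 via 0R1]
10. r, 1   [Box-rule on 7 via 1R1]
11. not q, 1   [or-rule on 8 (branches; this branch)]
12. Box r, 2   [Dia-rule on 9: fresh world 2, 1R2]
13. r, 2   [Box-rule on 7 via 1R2]
Accessibility: 0R0, 0R1, 1R1, 1R2, 2R2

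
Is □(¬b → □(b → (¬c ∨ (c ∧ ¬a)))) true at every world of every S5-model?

Not valid

Tableau for the negation ¬□(¬b → □(b → (¬c ∨ (c ∧ ¬a)))):
1. ¬□(¬b → □(b → (¬c ∨ (c ∧ ¬a)))), 0
2. ¬(¬b → □(b → (¬c ∨ (c ∧ ¬a)))), 1   [¬□-rule on 1: fresh world 1, 0R1]
3. ¬b, 1   [¬→-rule on 2]
4. ¬□(b → (¬c ∨ (c ∧ ¬a))), 1   [¬→-rule on 2]
5. ¬(b → (¬c ∨ (c ∧ ¬a))), 2   [¬□-rule on 4: fresh world 2, 1R2]
6. b, 2   [¬→-rule on 5]
7. ¬(¬c ∨ (c ∧ ¬a)), 2   [¬→-rule on 5]
8. c, 2   [¬∨-rule on 7]
9. ¬(c ∧ ¬a), 2   [¬∨-rule on 7]
10. a, 2   [¬∧-rule on 9 (branches; this branch)]
Accessibility: 0R0, 0R1, 0R2, 1R0, 1R1, 1R2, 2R0, 2R1, 2R2
The negation has an open branch (countermodel exists).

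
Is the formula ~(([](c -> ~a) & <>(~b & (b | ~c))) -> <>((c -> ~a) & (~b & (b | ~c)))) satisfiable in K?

1. ~(([](c -> ~a) & <>(~b & (b | ~c))) -> <>((c -> ~a) & (~b & (b | ~c)))), u
2. [](c -> ~a) & <>(~b & (b | ~c)), u
3. ~<>((c -> ~a) & (~b & (b | ~c))), u
4. [](c -> ~a), u
5. <>(~b & (b | ~c)), u
6. ~b & (b | ~c), v
7. ~b, v
8. b | ~c, v
9. ~((c -> ~a) & (~b & (b | ~c))), v
10. c -> ~a, v
11. ~c, v
12. ~(~b & (b | ~c)), v
13. ~a, v
14. ~(b | ~c), v
15. c, v
Accessibility: uRv
Branch closes: c and ~c both at v.
All branches of the tableau close; one closing branch shown above.

Unsatisfiable (every branch closes)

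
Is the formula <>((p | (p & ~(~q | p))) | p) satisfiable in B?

1. <>((p | (p & ~(~q | p))) | p), w0
2. (p | (p & ~(~q | p))) | p, w1   [<>-rule on 1: fresh world w1, w0Rw1]
3. p, w1   [|-rule on 2 (branches; this branch)]
Accessibility: w0Rw0, w0Rw1, w1Rw0, w1Rw1

Yes, satisfiable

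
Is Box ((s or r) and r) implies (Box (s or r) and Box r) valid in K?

Tableau for the negation not (Box ((s or r) and r) implies (Box (s or r) and Box r)):
1. not (Box ((s or r) and r) implies (Box (s or r) and Box r)), 0
2. Box ((s or r) and r), 0
3. not (Box (s or r) and Box r), 0
4. not Box (s or r), 0
5. not (s or r), 1
6. not s, 1
7. not r, 1
8. (s or r) and r, 1
9. s or r, 1
10. r, 1
Accessibility: 0R1
Branch closes: r and not r both at 1.
All branches of the negation close; one closing branch shown above.

Valid in K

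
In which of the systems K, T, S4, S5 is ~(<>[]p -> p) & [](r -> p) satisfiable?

S5-tableau for the formula:
1. ~(<>[]p -> p) & [](r -> p), w0
2. ~(<>[]p -> p), w0
3. [](r -> p), w0
4. <>[]p, w0
5. ~p, w0
6. r -> p, w0
7. ~r, w0
8. []p, w1
9. r -> p, w1
10. p, w0
Accessibility: w0Rw0, w0Rw1, w1Rw0, w1Rw1
Branch closes: p and ~p both at w0.
Every branch closes (one shown): unsatisfiable in S5.
S4-tableau for the formula:
1. ~(<>[]p -> p) & [](r -> p), w0
2. ~(<>[]p -> p), w0
3. [](r -> p), w0
4. <>[]p, w0
5. ~p, w0
6. r -> p, w0
7. ~r, w0
8. []p, w1
9. r -> p, w1
10. p, w1
Accessibility: w0Rw0, w0Rw1, w1Rw1
Complete open branch: satisfiable in S4, hence also in K, T (this S4-model is also a K-model and a T-model).

K, T, S4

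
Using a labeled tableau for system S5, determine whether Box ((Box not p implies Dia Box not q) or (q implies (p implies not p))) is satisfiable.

Yes, satisfiable

1. Box ((Box not p implies Dia Box not q) or (q implies (p implies not p))), 0
2. (Box not p implies Dia Box not q) or (q implies (p implies not p)), 0
3. q implies (p implies not p), 0
4. p implies not p, 0
5. not p, 0
Accessibility: 0R0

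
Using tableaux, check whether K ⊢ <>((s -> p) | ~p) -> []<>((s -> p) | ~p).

Invalid (countermodel exists)

Tableau for the negation ~(<>((s -> p) | ~p) -> []<>((s -> p) | ~p)):
1. ~(<>((s -> p) | ~p) -> []<>((s -> p) | ~p)), u
2. <>((s -> p) | ~p), u
3. ~[]<>((s -> p) | ~p), u
4. (s -> p) | ~p, v
5. ~p, v
6. ~<>((s -> p) | ~p), w
Accessibility: uRv, uRw
The negation has an open branch (countermodel exists).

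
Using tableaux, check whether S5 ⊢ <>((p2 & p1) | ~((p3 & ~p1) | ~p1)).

Tableau for the negation ~<>((p2 & p1) | ~((p3 & ~p1) | ~p1)):
1. ~<>((p2 & p1) | ~((p3 & ~p1) | ~p1)), 0
2. ~((p2 & p1) | ~((p3 & ~p1) | ~p1)), 0   [~<>-rule on 1 via 0R0]
3. ~(p2 & p1), 0   [~|-rule on 2]
4. (p3 & ~p1) | ~p1, 0   [~|-rule on 2]
5. ~p1, 0   [~&-rule on 3 (branches; this branch)]
Accessibility: 0R0
The negation has an open branch (countermodel exists).

Invalid (countermodel exists)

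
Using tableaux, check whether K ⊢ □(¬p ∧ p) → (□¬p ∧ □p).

Tableau for the negation ¬(□(¬p ∧ p) → (□¬p ∧ □p)):
1. ¬(□(¬p ∧ p) → (□¬p ∧ □p)), w0
2. □(¬p ∧ p), w0   [¬→-rule on 1]
3. ¬(□¬p ∧ □p), w0   [¬→-rule on 1]
4. ¬□p, w0   [¬∧-rule on 3 (branches; this branch)]
5. ¬p, w1   [¬□-rule on 4: fresh world w1, w0Rw1]
6. ¬p ∧ p, w1   [□-rule on 2 via w0Rw1]
7. p, w1   [∧-rule on 6]
Accessibility: w0Rw1
Branch closes: p and ¬p both at w1.
Every branch of the negation's tableau closes; the branch above is one of them.

Yes, valid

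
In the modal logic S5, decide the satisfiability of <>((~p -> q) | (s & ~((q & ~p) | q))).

Satisfiable

1. <>((~p -> q) | (s & ~((q & ~p) | q))), 0
2. (~p -> q) | (s & ~((q & ~p) | q)), 1
3. s & ~((q & ~p) | q), 1
4. s, 1
5. ~((q & ~p) | q), 1
6. ~(q & ~p), 1
7. ~q, 1
8. p, 1
Accessibility: 0R0, 0R1, 1R0, 1R1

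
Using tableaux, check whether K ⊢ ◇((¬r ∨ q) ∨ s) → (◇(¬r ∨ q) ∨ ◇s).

Valid in K

Tableau for the negation ¬(◇((¬r ∨ q) ∨ s) → (◇(¬r ∨ q) ∨ ◇s)):
1. ¬(◇((¬r ∨ q) ∨ s) → (◇(¬r ∨ q) ∨ ◇s)), 0
2. ◇((¬r ∨ q) ∨ s), 0   [¬→-rule on 1]
3. ¬(◇(¬r ∨ q) ∨ ◇s), 0   [¬→-rule on 1]
4. ¬◇(¬r ∨ q), 0   [¬∨-rule on 3]
5. ¬◇s, 0   [¬∨-rule on 3]
6. (¬r ∨ q) ∨ s, 1   [◇-rule on 2: fresh world 1, 0R1]
7. ¬(¬r ∨ q), 1   [¬◇-rule on 4 via 0R1]
8. r, 1   [¬∨-rule on 7]
9. ¬q, 1   [¬∨-rule on 7]
10. ¬s, 1   [¬◇-rule on 5 via 0R1]
11. ¬r ∨ q, 1   [∨-rule on 6 (branches; this branch)]
12. q, 1   [∨-rule on 11 (branches; this branch)]
Accessibility: 0R1
Branch closes: q and ¬q both at 1.
All branches of the negation close; one closing branch shown above.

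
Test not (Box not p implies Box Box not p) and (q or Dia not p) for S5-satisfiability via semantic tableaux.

1. not (Box not p implies Box Box not p) and (q or Dia not p), 0
2. not (Box not p implies Box Box not p), 0
3. q or Dia not p, 0
4. Box not p, 0
5. not Box Box not p, 0
6. not p, 0
7. Dia not p, 0
8. not Box not p, 1
9. not p, 1
10. not p, 2
11. p, 3
12. not p, 3
Accessibility: 0R0, 0R1, 0R2, 0R3, 1R0, 1R1, 1R2, 1R3, 2R0, 2R1, 2R2, 2R3, 3R0, 3R1, 3R2, 3R3
Branch closes: p and not p both at 3.
Every branch closes; the branch above is one of them.

Unsatisfiable (every branch closes)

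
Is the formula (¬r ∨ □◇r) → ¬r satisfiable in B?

1. (¬r ∨ □◇r) → ¬r, u
2. ¬r, u   [→-rule on 1 (branches; this branch)]
Accessibility: uRu

Satisfiable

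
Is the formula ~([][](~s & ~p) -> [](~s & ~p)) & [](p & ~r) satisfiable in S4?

1. ~([][](~s & ~p) -> [](~s & ~p)) & [](p & ~r), w0
2. ~([][](~s & ~p) -> [](~s & ~p)), w0
3. [](p & ~r), w0
4. [][](~s & ~p), w0
5. ~[](~s & ~p), w0
6. p & ~r, w0
7. p, w0
8. ~r, w0
9. [](~s & ~p), w0
10. ~s & ~p, w0
11. ~s, w0
12. ~p, w0
Accessibility: w0Rw0
Branch closes: p and ~p both at w0.
(One branch shown.) All branches close.

Unsatisfiable (every branch closes)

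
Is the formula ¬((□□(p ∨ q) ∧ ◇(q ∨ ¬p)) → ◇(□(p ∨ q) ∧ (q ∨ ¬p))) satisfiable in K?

Unsatisfiable (every branch closes)

1. ¬((□□(p ∨ q) ∧ ◇(q ∨ ¬p)) → ◇(□(p ∨ q) ∧ (q ∨ ¬p))), 0
2. □□(p ∨ q) ∧ ◇(q ∨ ¬p), 0
3. ¬◇(□(p ∨ q) ∧ (q ∨ ¬p)), 0
4. □□(p ∨ q), 0
5. ◇(q ∨ ¬p), 0
6. q ∨ ¬p, 1
7. ¬(□(p ∨ q) ∧ (q ∨ ¬p)), 1
8. □(p ∨ q), 1
9. ¬p, 1
10. ¬□(p ∨ q), 1
11. ¬(p ∨ q), 2
12. ¬p, 2
13. ¬q, 2
14. p ∨ q, 2
15. q, 2
Accessibility: 0R1, 1R2
Branch closes: q and ¬q both at 2.
Every branch closes; the branch above is one of them.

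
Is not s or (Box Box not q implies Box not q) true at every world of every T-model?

Valid

Tableau for the negation not (not s or (Box Box not q implies Box not q)):
1. not (not s or (Box Box not q implies Box not q)), w0
2. s, w0   [neg-or-rule on 1]
3. not (Box Box not q implies Box not q), w0   [neg-or-rule on 1]
4. Box Box not q, w0   [neg-implies-rule on 3]
5. not Box not q, w0   [neg-implies-rule on 3]
6. Box not q, w0   [Box-rule on 4 via w0Rw0]
7. not q, w0   [Box-rule on 6 via w0Rw0]
8. q, w1   [neg-Box-rule on 5: fresh world w1, w0Rw1]
9. Box not q, w1   [Box-rule on 4 via w0Rw1]
10. not q, w1   [Box-rule on 6 via w0Rw1]
Accessibility: w0Rw0, w0Rw1, w1Rw1
Branch closes: q and not q both at w1.
All branches of the negation close; one closing branch shown above.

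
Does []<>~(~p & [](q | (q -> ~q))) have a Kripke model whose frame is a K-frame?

1. []<>~(~p & [](q | (q -> ~q))), u

Satisfiable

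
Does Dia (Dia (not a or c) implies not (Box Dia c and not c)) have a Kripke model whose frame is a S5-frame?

1. Dia (Dia (not a or c) implies not (Box Dia c and not c)), 0
2. Dia (not a or c) implies not (Box Dia c and not c), 1   [Dia-rule on 1: fresh world 1, 0R1]
3. not (Box Dia c and not c), 1   [implies-rule on 2 (branches; this branch)]
4. c, 1   [neg-and-rule on 3 (branches; this branch)]
Accessibility: 0R0, 0R1, 1R0, 1R1

Satisfiable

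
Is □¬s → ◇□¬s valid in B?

Valid in B

Tableau for the negation ¬(□¬s → ◇□¬s):
1. ¬(□¬s → ◇□¬s), 0
2. □¬s, 0   [¬→-rule on 1]
3. ¬◇□¬s, 0   [¬→-rule on 1]
4. ¬s, 0   [□-rule on 2 via 0R0]
5. ¬□¬s, 0   [¬◇-rule on 3 via 0R0]
6. s, 1   [¬□-rule on 5: fresh world 1, 0R1]
7. ¬s, 1   [□-rule on 2 via 0R1]
Accessibility: 0R0, 0R1, 1R0, 1R1
Branch closes: s and ¬s both at 1.
Every branch of the negation's tableau closes; the branch above is one of them.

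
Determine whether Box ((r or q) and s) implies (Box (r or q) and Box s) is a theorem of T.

Valid

Tableau for the negation not (Box ((r or q) and s) implies (Box (r or q) and Box s)):
1. not (Box ((r or q) and s) implies (Box (r or q) and Box s)), u
2. Box ((r or q) and s), u   [neg-implies-rule on 1]
3. not (Box (r or q) and Box s), u   [neg-implies-rule on 1]
4. (r or q) and s, u   [Box-rule on 2 via uRu]
5. r or q, u   [and-rule on 4]
6. s, u   [and-rule on 4]
7. not Box (r or q), u   [neg-and-rule on 3 (branches; this branch)]
8. q, u   [or-rule on 5 (branches; this branch)]
9. not (r or q), v   [neg-Box-rule on 7: fresh world v, uRv]
10. not r, v   [neg-or-rule on 9]
11. not q, v   [neg-or-rule on 9]
12. (r or q) and s, v   [Box-rule on 2 via uRv]
13. r or q, v   [and-rule on 12]
14. s, v   [and-rule on 12]
15. q, v   [or-rule on 13 (branches; this branch)]
Accessibility: uRu, uRv, vRv
Branch closes: q and not q both at v.
All branches of the negation close; one closing branch shown above.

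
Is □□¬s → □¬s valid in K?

Tableau for the negation ¬(□□¬s → □¬s):
1. ¬(□□¬s → □¬s), u
2. □□¬s, u
3. ¬□¬s, u
4. s, v
5. □¬s, v
Accessibility: uRv
The negation has an open branch (countermodel exists).

Invalid (countermodel exists)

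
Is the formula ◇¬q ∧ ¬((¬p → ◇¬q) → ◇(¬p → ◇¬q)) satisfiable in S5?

1. ◇¬q ∧ ¬((¬p → ◇¬q) → ◇(¬p → ◇¬q)), w0
2. ◇¬q, w0   [∧-rule on 1]
3. ¬((¬p → ◇¬q) → ◇(¬p → ◇¬q)), w0   [∧-rule on 1]
4. ¬p → ◇¬q, w0   [¬→-rule on 3]
5. ¬◇(¬p → ◇¬q), w0   [¬→-rule on 3]
6. ¬(¬p → ◇¬q), w0   [¬◇-rule on 5 via w0Rw0]
7. ¬p, w0   [¬→-rule on 6]
8. ¬◇¬q, w0   [¬→-rule on 6]
9. q, w0   [¬◇-rule on 8 via w0Rw0]
10. ¬q, w1   [◇-rule on 2: fresh world w1, w0Rw1]
11. ¬(¬p → ◇¬q), w1   [¬◇-rule on 5 via w0Rw1]
12. ¬p, w1   [¬→-rule on 11]
13. ¬◇¬q, w1   [¬→-rule on 11]
14. q, w1   [¬◇-rule on 8 via w0Rw1]
Accessibility: w0Rw0, w0Rw1, w1Rw0, w1Rw1
Branch closes: q and ¬q both at w1.
Every branch closes; the branch above is one of them.

Unsatisfiable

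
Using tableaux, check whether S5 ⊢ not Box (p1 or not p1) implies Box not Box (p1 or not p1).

Tableau for the negation not (not Box (p1 or not p1) implies Box not Box (p1 or not p1)):
1. not (not Box (p1 or not p1) implies Box not Box (p1 or not p1)), 0
2. not Box (p1 or not p1), 0
3. not Box not Box (p1 or not p1), 0
4. not (p1 or not p1), 1
5. not p1, 1
6. p1, 1
Accessibility: 0R0, 0R1, 1R0, 1R1
Branch closes: p1 and not p1 both at 1.
Every branch of the negation's tableau closes; the branch above is one of them.

Valid in S5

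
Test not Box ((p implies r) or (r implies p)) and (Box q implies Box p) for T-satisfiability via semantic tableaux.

Unsatisfiable (every branch closes)

1. not Box ((p implies r) or (r implies p)) and (Box q implies Box p), u
2. not Box ((p implies r) or (r implies p)), u
3. Box q implies Box p, u
4. Box p, u
5. p, u
6. not ((p implies r) or (r implies p)), v
7. not (p implies r), v
8. not (r implies p), v
9. p, v
10. not r, v
11. r, v
12. not p, v
Accessibility: uRu, uRv, vRv
Branch closes: r and not r both at v.
All branches of the tableau close; one closing branch shown above.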